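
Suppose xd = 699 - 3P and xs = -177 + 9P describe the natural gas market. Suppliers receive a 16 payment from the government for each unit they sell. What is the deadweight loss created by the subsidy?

Pre-subsidy: 699 - 3P = -177 + 9P gives P* = 73, x* = 480.
With the subsidy, sellers receive Ps = Pb + 16 for each unit, where Pb is the price buyers pay.
Supply in terms of Pb becomes xs = -177 + 9(Pb + 16) = -33 + 9Pb. Setting this equal to demand: 699 - 3Pb = -33 + 9Pb, so Pb = 61.
Sellers receive Ps = 61 + 16 = 77; x' = 699 − 3·61 = 516.
The subsidy expands output by 516 − 480 = 36 past the efficient level; on those units the gap between marginal cost and willingness to pay runs from 0 up to 16.
DWL = ½ × 16 × 36 = 288.

Deadweight loss = 288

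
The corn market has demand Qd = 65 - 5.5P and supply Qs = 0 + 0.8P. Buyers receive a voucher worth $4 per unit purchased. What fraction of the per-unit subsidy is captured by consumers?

Pre-subsidy: 65 - 5.5P = 0 + 0.8P gives P* = 650/63, Q* = 520/63.
With the rebate, buyers effectively pay Pb = Ps − 4, where Ps is the price sellers receive.
Demand in terms of Ps becomes Qd = 65 − 5.5(Ps − 4) = 87 - 5.5Ps. Setting this equal to supply: 87 - 5.5Ps = 0 + 0.8Ps, so Ps = 290/21.
Buyers pay Pb = 290/21 − 4 = 206/21; Q' = 0 + 0.8·(290/21) = 232/21.
Buyers' price falls by P* − Pb = 650/63 − 206/21 = 32/63; sellers' price rises by Ps − P* = 290/21 − 650/63 = 220/63.
So consumers capture (32/63)/4 = 8/63 of each unit of subsidy.

Consumer share = 8/63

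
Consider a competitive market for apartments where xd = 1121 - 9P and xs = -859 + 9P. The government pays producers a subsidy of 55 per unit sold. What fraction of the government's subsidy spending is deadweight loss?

Pre-subsidy: 1121 - 9P = -859 + 9P gives P* = 110, x* = 131.
With the subsidy, sellers receive Ps = Pb + 55 for each unit, where Pb is the price buyers pay.
Supply in terms of Pb becomes xs = -859 + 9(Pb + 55) = -364 + 9Pb. Setting this equal to demand: 1121 - 9Pb = -364 + 9Pb, so Pb = 82.5.
Sellers receive Ps = 82.5 + 55 = 137.5; x' = 1121 − 9·82.5 = 378.5.
ΔCS = ½(131 + 378.5)(110 − 82.5) = 7005.625; ΔPS = ½(131 + 378.5)(137.5 − 110) = 7005.625.
Government spending = 55 × 378.5 = 20817.5.
DWL = ½ × 55 × (378.5 − 131) = 6806.25; fraction = 6806.25 / 20817.5 = 495/1514.

DWL / government spending = 495/1514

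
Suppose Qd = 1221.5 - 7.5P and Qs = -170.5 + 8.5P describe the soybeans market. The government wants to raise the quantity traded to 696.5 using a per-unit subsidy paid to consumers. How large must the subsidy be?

At Q = 696.5, invert demand for the buyer price: Pb = (1221.5 − 696.5)/7.5 = 70; invert supply for the seller price: Ps = (696.5 − (-170.5))/8.5 = 102.
The subsidy must fill the gap: s = Ps − Pb = 102 − 70 = 32.

Required subsidy s = 32 per unit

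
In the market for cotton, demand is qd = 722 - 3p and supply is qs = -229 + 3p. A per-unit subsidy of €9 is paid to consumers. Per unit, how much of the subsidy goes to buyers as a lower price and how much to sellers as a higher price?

Pre-subsidy: 722 - 3p = -229 + 3p gives p* = 158.5, q* = 246.5.
With the rebate, buyers effectively pay pb = ps − 9, where ps is the price sellers receive.
Demand in terms of ps becomes qd = 722 − 3(ps − 9) = 749 - 3ps. Setting this equal to supply: 749 - 3ps = -229 + 3ps, so ps = 163.
Buyers pay pb = 163 − 9 = 154; q' = -229 + 3·163 = 260.
Buyers' price falls by p* − pb = 158.5 − 154 = 4.5; sellers' price rises by ps − p* = 163 − 158.5 = 4.5.

Buyers gain €4.5 per unit; sellers gain €4.5 per unit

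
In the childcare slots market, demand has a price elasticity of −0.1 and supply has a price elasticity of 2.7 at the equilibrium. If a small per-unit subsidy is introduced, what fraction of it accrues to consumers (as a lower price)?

For a small subsidy around the equilibrium, the benefit split depends on the relative slopes, which at a point are proportional to the elasticities.
Buyer share = εs/(εs + |εd|) = 2.7/(2.7 + 0.1) = 27/28; seller share = |εd|/(εs + |εd|) = 1/28.

Consumer share = 27/28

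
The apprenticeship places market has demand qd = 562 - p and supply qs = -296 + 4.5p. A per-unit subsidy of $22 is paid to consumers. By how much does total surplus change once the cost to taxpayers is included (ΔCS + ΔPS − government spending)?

Net change in total surplus = -$198

Pre-subsidy: 562 - p = -296 + 4.5p gives p* = 156, q* = 406.
With the rebate, buyers effectively pay pb = ps − 22, where ps is the price sellers receive.
Demand in terms of ps becomes qd = 562 − 1(ps − 22) = 584 - ps. Setting this equal to supply: 584 - ps = -296 + 4.5ps, so ps = 160.
Buyers pay pb = 160 − 22 = 138; q' = -296 + 4.5·160 = 424.
ΔCS = ½(406 + 424)(156 − 138) = 7470; ΔPS = ½(406 + 424)(160 − 156) = 1660.
Government spending = 22 × 424 = 9328.
Net change = 7470 + 1660 − 9328 = -198. The loss equals the DWL triangle ½·22·18.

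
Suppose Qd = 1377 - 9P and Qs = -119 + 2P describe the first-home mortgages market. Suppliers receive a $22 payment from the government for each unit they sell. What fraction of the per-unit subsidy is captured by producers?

Producer share = 9/11

Pre-subsidy: 1377 - 9P = -119 + 2P gives P* = 136, Q* = 153.
With the subsidy, sellers receive Ps = Pb + 22 for each unit, where Pb is the price buyers pay.
Supply in terms of Pb becomes Qs = -119 + 2(Pb + 22) = -75 + 2Pb. Setting this equal to demand: 1377 - 9Pb = -75 + 2Pb, so Pb = 132.
Sellers receive Ps = 132 + 22 = 154; Q' = 1377 − 9·132 = 189.
Buyers' price falls by P* − Pb = 136 − 132 = 4; sellers' price rises by Ps − P* = 154 − 136 = 18.
So producers capture 18/22 = 9/11 of each unit of subsidy.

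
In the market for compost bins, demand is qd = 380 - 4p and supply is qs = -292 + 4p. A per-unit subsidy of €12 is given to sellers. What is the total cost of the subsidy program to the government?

Pre-subsidy: 380 - 4p = -292 + 4p gives p* = 84, q* = 44.
With the subsidy, sellers receive ps = pb + 12 for each unit, where pb is the price buyers pay.
Supply in terms of pb becomes qs = -292 + 4(pb + 12) = -244 + 4pb. Setting this equal to demand: 380 - 4pb = -244 + 4pb, so pb = 78.
Sellers receive ps = 78 + 12 = 90; q' = 380 − 4·78 = 68.
Government outlay = subsidy × quantity = 12 × 68 = 816.

Government cost = €816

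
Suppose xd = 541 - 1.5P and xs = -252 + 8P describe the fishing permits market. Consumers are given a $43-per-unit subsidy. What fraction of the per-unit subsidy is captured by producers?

Pre-subsidy: 541 - 1.5P = -252 + 8P gives P* = 1586/19, x* = 7900/19.
With the rebate, buyers effectively pay Pb = Ps − 43, where Ps is the price sellers receive.
Demand in terms of Ps becomes xd = 541 − 1.5(Ps − 43) = 605.5 - 1.5Ps. Setting this equal to supply: 605.5 - 1.5Ps = -252 + 8Ps, so Ps = 1715/19.
Buyers pay Pb = 1715/19 − 43 = 898/19; x' = -252 + 8·(1715/19) = 8932/19.
Buyers' price falls by P* − Pb = 1586/19 − 898/19 = 688/19; sellers' price rises by Ps − P* = 1715/19 − 1586/19 = 129/19.
So producers capture (129/19)/43 = 3/19 of each unit of subsidy.

Producer share = 3/19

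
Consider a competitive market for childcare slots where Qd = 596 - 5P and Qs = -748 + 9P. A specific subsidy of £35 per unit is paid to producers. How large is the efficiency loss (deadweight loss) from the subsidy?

Deadweight loss = £1968.75

Pre-subsidy: 596 - 5P = -748 + 9P gives P* = 96, Q* = 116.
With the subsidy, sellers receive Ps = Pb + 35 for each unit, where Pb is the price buyers pay.
Supply in terms of Pb becomes Qs = -748 + 9(Pb + 35) = -433 + 9Pb. Setting this equal to demand: 596 - 5Pb = -433 + 9Pb, so Pb = 73.5.
Sellers receive Ps = 73.5 + 35 = 108.5; Q' = 596 − 5·73.5 = 228.5.
The subsidy expands output by 228.5 − 116 = 112.5 past the efficient level; on those units the gap between marginal cost and willingness to pay runs from 0 up to 35.
DWL = ½ × 35 × 112.5 = 1968.75.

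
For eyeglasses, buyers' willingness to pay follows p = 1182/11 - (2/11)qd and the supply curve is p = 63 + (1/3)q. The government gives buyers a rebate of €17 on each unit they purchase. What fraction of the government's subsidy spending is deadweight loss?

Pre-subsidy: 1182/11 - (2/11)q = 63 + (1/3)q gives q* = 1467/17 and p* = 1560/17.
With the rebate, buyers effectively pay pb = ps − 17, where ps is the price sellers receive.
On the curves, pb = 1182/11 - (2/11)q and ps = 63 + (1/3)q; the wedge ps − pb = 17 gives 63 + (1/3)q − (1182/11 - (2/11)q) = 17, so q' = 2028/17.
Then pb = 1182/11 − (2/11)·(2028/17) = 1458/17 and ps = 63 + (1/3)·(2028/17) = 1747/17.
ΔCS = ½(1467/17 + 2028/17)(1560/17 − 1458/17) = 10485/17; ΔPS = ½(1467/17 + 2028/17)(1747/17 − 1560/17) = 38445/34.
Government spending = 17 × 2028/17 = 2028.
DWL = ½ × 17 × (2028/17 − 1467/17) = 280.5; fraction = 280.5 / 2028 = 187/1352.

DWL / government spending = 187/1352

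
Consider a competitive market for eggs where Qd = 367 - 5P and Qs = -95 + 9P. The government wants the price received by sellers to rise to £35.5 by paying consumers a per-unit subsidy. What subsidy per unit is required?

Required subsidy s = £7 per unit

At a seller price of 35.5, quantity supplied is -95 + 9·35.5 = 224.5.
Buyers absorb 224.5 only when they pay Pb with 367 − 5·Pb = 224.5, i.e. Pb = 28.5.
s = Ps − Pb = 35.5 − 28.5 = 7.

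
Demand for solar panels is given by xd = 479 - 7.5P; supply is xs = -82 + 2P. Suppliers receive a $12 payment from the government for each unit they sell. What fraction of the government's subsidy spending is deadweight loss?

Pre-subsidy: 479 - 7.5P = -82 + 2P gives P* = 1122/19, x* = 686/19.
With the subsidy, sellers receive Ps = Pb + 12 for each unit, where Pb is the price buyers pay.
Supply in terms of Pb becomes xs = -82 + 2(Pb + 12) = -58 + 2Pb. Setting this equal to demand: 479 - 7.5Pb = -58 + 2Pb, so Pb = 1074/19.
Sellers receive Ps = 1074/19 + 12 = 1302/19; x' = 479 − 7.5·(1074/19) = 1046/19.
ΔCS = ½(686/19 + 1046/19)(1122/19 − 1074/19) = 41568/361; ΔPS = ½(686/19 + 1046/19)(1302/19 − 1122/19) = 155880/361.
Government spending = 12 × 1046/19 = 12552/19.
DWL = ½ × 12 × (1046/19 − 686/19) = 2160/19; fraction = (2160/19) / (12552/19) = 90/523.

DWL / government spending = 90/523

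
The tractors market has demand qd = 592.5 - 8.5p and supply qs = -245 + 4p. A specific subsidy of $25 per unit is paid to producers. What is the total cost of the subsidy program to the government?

Pre-subsidy: 592.5 - 8.5p = -245 + 4p gives p* = 67, q* = 23.
With the subsidy, sellers receive ps = pb + 25 for each unit, where pb is the price buyers pay.
Supply in terms of pb becomes qs = -245 + 4(pb + 25) = -145 + 4pb. Setting this equal to demand: 592.5 - 8.5pb = -145 + 4pb, so pb = 59.
Sellers receive ps = 59 + 25 = 84; q' = 592.5 − 8.5·59 = 91.
Government outlay = subsidy × quantity = 25 × 91 = 2275.

Government cost = $2275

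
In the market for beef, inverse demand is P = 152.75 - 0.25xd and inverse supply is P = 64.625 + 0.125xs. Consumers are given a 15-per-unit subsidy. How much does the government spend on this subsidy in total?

Pre-subsidy: 152.75 - 0.25x = 64.625 + 0.125x gives x* = 235 and P* = 94.
With the rebate, buyers effectively pay Pb = Ps − 15, where Ps is the price sellers receive.
On the curves, Pb = 152.75 - 0.25x and Ps = 64.625 + 0.125x; the wedge Ps − Pb = 15 gives 64.625 + 0.125x − (152.75 - 0.25x) = 15, so x' = 275.
Then Pb = 152.75 − 0.25·275 = 84 and Ps = 64.625 + 0.125·275 = 99.
Government outlay = subsidy × quantity = 15 × 275 = 4125.

Government cost = 4125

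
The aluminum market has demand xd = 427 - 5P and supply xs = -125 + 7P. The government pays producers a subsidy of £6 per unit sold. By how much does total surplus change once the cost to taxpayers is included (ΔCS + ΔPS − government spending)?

Pre-subsidy: 427 - 5P = -125 + 7P gives P* = 46, x* = 197.
With the subsidy, sellers receive Ps = Pb + 6 for each unit, where Pb is the price buyers pay.
Supply in terms of Pb becomes xs = -125 + 7(Pb + 6) = -83 + 7Pb. Setting this equal to demand: 427 - 5Pb = -83 + 7Pb, so Pb = 42.5.
Sellers receive Ps = 42.5 + 6 = 48.5; x' = 427 − 5·42.5 = 214.5.
ΔCS = ½(197 + 214.5)(46 − 42.5) = 720.125; ΔPS = ½(197 + 214.5)(48.5 − 46) = 514.375.
Government spending = 6 × 214.5 = 1287.
Net change = 720.125 + 514.375 − 1287 = -52.5. The loss equals the DWL triangle ½·6·17.5.

Net change in total surplus = -£52.5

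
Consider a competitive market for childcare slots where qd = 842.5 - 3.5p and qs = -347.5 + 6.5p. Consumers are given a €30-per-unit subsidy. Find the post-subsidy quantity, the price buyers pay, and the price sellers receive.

Pre-subsidy: 842.5 - 3.5p = -347.5 + 6.5p gives p* = 119, q* = 426.
With the rebate, buyers effectively pay pb = ps − 30, where ps is the price sellers receive.
Demand in terms of ps becomes qd = 842.5 − 3.5(ps − 30) = 947.5 - 3.5ps. Setting this equal to supply: 947.5 - 3.5ps = -347.5 + 6.5ps, so ps = 129.5.
Buyers pay pb = 129.5 − 30 = 99.5; q' = -347.5 + 6.5·129.5 = 494.25.

q' = 494.25; buyers pay €99.5; sellers receive €129.5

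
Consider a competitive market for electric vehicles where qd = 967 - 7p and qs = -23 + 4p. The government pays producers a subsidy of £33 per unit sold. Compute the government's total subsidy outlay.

Government cost = £13893

Pre-subsidy: 967 - 7p = -23 + 4p gives p* = 90, q* = 337.
With the subsidy, sellers receive ps = pb + 33 for each unit, where pb is the price buyers pay.
Supply in terms of pb becomes qs = -23 + 4(pb + 33) = 109 + 4pb. Setting this equal to demand: 967 - 7pb = 109 + 4pb, so pb = 78.
Sellers receive ps = 78 + 33 = 111; q' = 967 − 7·78 = 421.
Government outlay = subsidy × quantity = 33 × 421 = 13893.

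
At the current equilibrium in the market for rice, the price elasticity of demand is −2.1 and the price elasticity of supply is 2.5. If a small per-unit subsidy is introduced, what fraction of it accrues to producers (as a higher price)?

For a small subsidy around the equilibrium, the benefit split depends on the relative slopes, which at a point are proportional to the elasticities.
Buyer share = εs/(εs + |εd|) = 2.5/(2.5 + 2.1) = 25/46; seller share = |εd|/(εs + |εd|) = 21/46.
So producers capture 21/46 of the subsidy.

Producer share = 21/46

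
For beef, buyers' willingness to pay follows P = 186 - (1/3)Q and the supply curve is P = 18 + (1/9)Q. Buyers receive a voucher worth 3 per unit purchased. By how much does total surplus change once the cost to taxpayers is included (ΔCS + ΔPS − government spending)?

Pre-subsidy: 186 - (1/3)Q = 18 + (1/9)Q gives Q* = 378 and P* = 60.
With the rebate, buyers effectively pay Pb = Ps − 3, where Ps is the price sellers receive.
On the curves, Pb = 186 - (1/3)Q and Ps = 18 + (1/9)Q; the wedge Ps − Pb = 3 gives 18 + (1/9)Q − (186 - (1/3)Q) = 3, so Q' = 384.75.
Then Pb = 186 − (1/3)·384.75 = 57.75 and Ps = 18 + (1/9)·384.75 = 60.75.
ΔCS = ½(378 + 384.75)(60 − 57.75) = 858.09375; ΔPS = ½(378 + 384.75)(60.75 − 60) = 286.03125.
Government spending = 3 × 384.75 = 1154.25.
Net change = 858.09375 + 286.03125 − 1154.25 = -10.125. The loss equals the DWL triangle ½·3·6.75.

Net change in total surplus = -10.125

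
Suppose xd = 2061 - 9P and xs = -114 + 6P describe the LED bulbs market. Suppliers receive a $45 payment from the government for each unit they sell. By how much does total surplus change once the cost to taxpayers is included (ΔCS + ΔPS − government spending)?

Net change in total surplus = -$3645

Pre-subsidy: 2061 - 9P = -114 + 6P gives P* = 145, x* = 756.
With the subsidy, sellers receive Ps = Pb + 45 for each unit, where Pb is the price buyers pay.
Supply in terms of Pb becomes xs = -114 + 6(Pb + 45) = 156 + 6Pb. Setting this equal to demand: 2061 - 9Pb = 156 + 6Pb, so Pb = 127.
Sellers receive Ps = 127 + 45 = 172; x' = 2061 − 9·127 = 918.
ΔCS = ½(756 + 918)(145 − 127) = 15066; ΔPS = ½(756 + 918)(172 − 145) = 22599.
Government spending = 45 × 918 = 41310.
Net change = 15066 + 22599 − 41310 = -3645. The loss equals the DWL triangle ½·45·162.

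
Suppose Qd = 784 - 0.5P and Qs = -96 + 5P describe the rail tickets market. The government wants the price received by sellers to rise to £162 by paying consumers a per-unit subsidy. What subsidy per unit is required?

Required subsidy s = £22 per unit

At a seller price of 162, quantity supplied is -96 + 5·162 = 714.
Buyers absorb 714 only when they pay Pb with 784 − 0.5·Pb = 714, i.e. Pb = 140.
s = Ps − Pb = 162 − 140 = 22.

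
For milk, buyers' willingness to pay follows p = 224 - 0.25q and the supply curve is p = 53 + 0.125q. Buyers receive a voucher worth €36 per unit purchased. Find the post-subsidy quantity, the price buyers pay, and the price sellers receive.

Pre-subsidy: 224 - 0.25q = 53 + 0.125q gives q* = 456 and p* = 110.
With the rebate, buyers effectively pay pb = ps − 36, where ps is the price sellers receive.
On the curves, pb = 224 - 0.25q and ps = 53 + 0.125q; the wedge ps − pb = 36 gives 53 + 0.125q − (224 - 0.25q) = 36, so q' = 552.
Then pb = 224 − 0.25·552 = 86 and ps = 53 + 0.125·552 = 122.

q' = 552; buyers pay €86; sellers receive €122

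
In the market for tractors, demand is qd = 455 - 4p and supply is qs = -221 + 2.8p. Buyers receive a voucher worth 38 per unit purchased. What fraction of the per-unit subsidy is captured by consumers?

Consumer share = 7/17

Pre-subsidy: 455 - 4p = -221 + 2.8p gives p* = 1690/17, q* = 975/17.
With the rebate, buyers effectively pay pb = ps − 38, where ps is the price sellers receive.
Demand in terms of ps becomes qd = 455 − 4(ps − 38) = 607 - 4ps. Setting this equal to supply: 607 - 4ps = -221 + 2.8ps, so ps = 2070/17.
Buyers pay pb = 2070/17 − 38 = 1424/17; q' = -221 + 2.8·(2070/17) = 2039/17.
Buyers' price falls by p* − pb = 1690/17 − 1424/17 = 266/17; sellers' price rises by ps − p* = 2070/17 − 1690/17 = 380/17.
So consumers capture (266/17)/38 = 7/17 of each unit of subsidy.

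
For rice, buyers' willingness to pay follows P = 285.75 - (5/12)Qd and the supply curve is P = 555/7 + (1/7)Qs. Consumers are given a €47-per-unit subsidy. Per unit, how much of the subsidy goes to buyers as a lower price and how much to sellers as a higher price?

Pre-subsidy: 285.75 - (5/12)Q = 555/7 + (1/7)Q gives Q* = 369 and P* = 132.
With the rebate, buyers effectively pay Pb = Ps − 47, where Ps is the price sellers receive.
On the curves, Pb = 285.75 - (5/12)Q and Ps = 555/7 + (1/7)Q; the wedge Ps − Pb = 47 gives 555/7 + (1/7)Q − (285.75 - (5/12)Q) = 47, so Q' = 453.
Then Pb = 285.75 − (5/12)·453 = 97 and Ps = 555/7 + (1/7)·453 = 144.
Buyers' price falls by P* − Pb = 132 − 97 = 35; sellers' price rises by Ps − P* = 144 − 132 = 12.

Buyers gain €35 per unit; sellers gain €12 per unit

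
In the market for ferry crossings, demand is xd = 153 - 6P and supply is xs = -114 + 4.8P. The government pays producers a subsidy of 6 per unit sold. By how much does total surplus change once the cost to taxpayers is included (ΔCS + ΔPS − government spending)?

Pre-subsidy: 153 - 6P = -114 + 4.8P gives P* = 445/18, x* = 14/3.
With the subsidy, sellers receive Ps = Pb + 6 for each unit, where Pb is the price buyers pay.
Supply in terms of Pb becomes xs = -114 + 4.8(Pb + 6) = -85.2 + 4.8Pb. Setting this equal to demand: 153 - 6Pb = -85.2 + 4.8Pb, so Pb = 397/18.
Sellers receive Ps = 397/18 + 6 = 505/18; x' = 153 − 6·(397/18) = 62/3.
ΔCS = ½(14/3 + 62/3)(445/18 − 397/18) = 304/9; ΔPS = ½(14/3 + 62/3)(505/18 − 445/18) = 380/9.
Government spending = 6 × 62/3 = 124.
Net change = 304/9 + 380/9 − 124 = -48. The loss equals the DWL triangle ½·6·16.

Net change in total surplus = -48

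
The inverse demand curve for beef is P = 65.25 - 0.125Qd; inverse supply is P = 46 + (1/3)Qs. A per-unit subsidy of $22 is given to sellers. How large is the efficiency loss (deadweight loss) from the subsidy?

Pre-subsidy: 65.25 - 0.125Q = 46 + (1/3)Q gives Q* = 42 and P* = 60.
With the subsidy, sellers receive Ps = Pb + 22 for each unit, where Pb is the price buyers pay.
On the curves, Pb = 65.25 - 0.125Q and Ps = 46 + (1/3)Q; the wedge Ps − Pb = 22 gives 46 + (1/3)Q − (65.25 - 0.125Q) = 22, so Q' = 90.
Then Pb = 65.25 − 0.125·90 = 54 and Ps = 46 + (1/3)·90 = 76.
The subsidy expands output by 90 − 42 = 48 past the efficient level; on those units the gap between marginal cost and willingness to pay runs from 0 up to 22.
DWL = ½ × 22 × 48 = 528.

Deadweight loss = $528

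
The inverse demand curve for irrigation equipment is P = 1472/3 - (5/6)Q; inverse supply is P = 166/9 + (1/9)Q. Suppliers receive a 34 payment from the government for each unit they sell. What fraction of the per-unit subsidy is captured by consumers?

Pre-subsidy: 1472/3 - (5/6)Q = 166/9 + (1/9)Q gives Q* = 500 and P* = 74.
With the subsidy, sellers receive Ps = Pb + 34 for each unit, where Pb is the price buyers pay.
On the curves, Pb = 1472/3 - (5/6)Q and Ps = 166/9 + (1/9)Q; the wedge Ps − Pb = 34 gives 166/9 + (1/9)Q − (1472/3 - (5/6)Q) = 34, so Q' = 536.
Then Pb = 1472/3 − (5/6)·536 = 44 and Ps = 166/9 + (1/9)·536 = 78.
Buyers' price falls by P* − Pb = 74 − 44 = 30; sellers' price rises by Ps − P* = 78 − 74 = 4.
So consumers capture 30/34 = 15/17 of each unit of subsidy.

Consumer share = 15/17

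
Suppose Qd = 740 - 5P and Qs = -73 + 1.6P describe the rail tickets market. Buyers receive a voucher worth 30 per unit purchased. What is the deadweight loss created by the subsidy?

Pre-subsidy: 740 - 5P = -73 + 1.6P gives P* = 1355/11, Q* = 1365/11.
With the rebate, buyers effectively pay Pb = Ps − 30, where Ps is the price sellers receive.
Demand in terms of Ps becomes Qd = 740 − 5(Ps − 30) = 890 - 5Ps. Setting this equal to supply: 890 - 5Ps = -73 + 1.6Ps, so Ps = 1605/11.
Buyers pay Pb = 1605/11 − 30 = 1275/11; Q' = -73 + 1.6·(1605/11) = 1765/11.
The subsidy expands output by 1765/11 − 1365/11 = 400/11 past the efficient level; on those units the gap between marginal cost and willingness to pay runs from 0 up to 30.
DWL = ½ × 30 × 400/11 = 6000/11.

Deadweight loss = 6000/11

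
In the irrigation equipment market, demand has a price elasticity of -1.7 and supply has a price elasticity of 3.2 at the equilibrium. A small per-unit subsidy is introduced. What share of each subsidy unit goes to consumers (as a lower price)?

For a small subsidy around the equilibrium, the benefit split depends on the relative slopes, which at a point are proportional to the elasticities.
Buyer share = εs/(εs + |εd|) = 3.2/(3.2 + 1.7) = 32/49; seller share = |εd|/(εs + |εd|) = 17/49.

Consumer share = 32/49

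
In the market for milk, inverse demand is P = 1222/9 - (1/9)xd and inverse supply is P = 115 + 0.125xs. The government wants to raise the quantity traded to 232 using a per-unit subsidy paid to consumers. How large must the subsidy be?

Required subsidy s = 34 per unit

At x = 232, from the demand curve buyers pay Pb = 1222/9 − (1/9)·232 = 110; from the supply curve sellers need Ps = 115 + 0.125·232 = 144.
The subsidy must fill the gap: s = Ps − Pb = 144 − 110 = 34.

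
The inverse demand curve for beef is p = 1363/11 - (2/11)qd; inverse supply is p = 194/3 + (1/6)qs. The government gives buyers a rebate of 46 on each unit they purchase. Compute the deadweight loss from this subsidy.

Deadweight loss = 3036

Pre-subsidy: 1363/11 - (2/11)q = 194/3 + (1/6)q gives q* = 170 and p* = 93.
With the rebate, buyers effectively pay pb = ps − 46, where ps is the price sellers receive.
On the curves, pb = 1363/11 - (2/11)q and ps = 194/3 + (1/6)q; the wedge ps − pb = 46 gives 194/3 + (1/6)q − (1363/11 - (2/11)q) = 46, so q' = 302.
Then pb = 1363/11 − (2/11)·302 = 69 and ps = 194/3 + (1/6)·302 = 115.
The subsidy expands output by 302 − 170 = 132 past the efficient level; on those units the gap between marginal cost and willingness to pay runs from 0 up to 46.
DWL = ½ × 46 × 132 = 3036.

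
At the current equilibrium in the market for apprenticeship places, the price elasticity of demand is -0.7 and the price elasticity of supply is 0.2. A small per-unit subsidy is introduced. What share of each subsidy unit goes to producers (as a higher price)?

For a small subsidy around the equilibrium, the benefit split depends on the relative slopes, which at a point are proportional to the elasticities.
Buyer share = εs/(εs + |εd|) = 0.2/(0.2 + 0.7) = 2/9; seller share = |εd|/(εs + |εd|) = 7/9.
So producers capture 7/9 of the subsidy.

Producer share = 7/9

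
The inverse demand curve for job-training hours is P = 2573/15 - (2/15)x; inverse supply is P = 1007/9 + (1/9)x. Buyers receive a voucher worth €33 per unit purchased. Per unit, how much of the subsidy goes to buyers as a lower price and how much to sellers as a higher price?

Buyers gain €18 per unit; sellers gain €15 per unit

Pre-subsidy: 2573/15 - (2/15)x = 1007/9 + (1/9)x gives x* = 244 and P* = 139.
With the rebate, buyers effectively pay Pb = Ps − 33, where Ps is the price sellers receive.
On the curves, Pb = 2573/15 - (2/15)x and Ps = 1007/9 + (1/9)x; the wedge Ps − Pb = 33 gives 1007/9 + (1/9)x − (2573/15 - (2/15)x) = 33, so x' = 379.
Then Pb = 2573/15 − (2/15)·379 = 121 and Ps = 1007/9 + (1/9)·379 = 154.
Buyers' price falls by P* − Pb = 139 − 121 = 18; sellers' price rises by Ps − P* = 154 − 139 = 15.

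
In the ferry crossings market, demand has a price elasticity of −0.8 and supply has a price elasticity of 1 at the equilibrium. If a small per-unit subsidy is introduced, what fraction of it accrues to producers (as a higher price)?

Producer share = 4/9

For a small subsidy around the equilibrium, the benefit split depends on the relative slopes, which at a point are proportional to the elasticities.
Buyer share = εs/(εs + |εd|) = 1/(1 + 0.8) = 5/9; seller share = |εd|/(εs + |εd|) = 4/9.
So producers capture 4/9 of the subsidy.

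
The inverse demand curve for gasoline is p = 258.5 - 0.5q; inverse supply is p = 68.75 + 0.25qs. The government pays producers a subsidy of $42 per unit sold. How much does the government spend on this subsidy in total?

Government cost = $12978

Pre-subsidy: 258.5 - 0.5q = 68.75 + 0.25q gives q* = 253 and p* = 132.
With the subsidy, sellers receive ps = pb + 42 for each unit, where pb is the price buyers pay.
On the curves, pb = 258.5 - 0.5q and ps = 68.75 + 0.25q; the wedge ps − pb = 42 gives 68.75 + 0.25q − (258.5 - 0.5q) = 42, so q' = 309.
Then pb = 258.5 − 0.5·309 = 104 and ps = 68.75 + 0.25·309 = 146.
Government outlay = subsidy × quantity = 42 × 309 = 12978.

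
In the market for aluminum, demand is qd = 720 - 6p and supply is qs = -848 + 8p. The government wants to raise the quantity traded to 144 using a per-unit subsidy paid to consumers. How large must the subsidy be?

At q = 144, invert demand for the buyer price: pb = (720 − 144)/6 = 96; invert supply for the seller price: ps = (144 − (-848))/8 = 124.
The subsidy must fill the gap: s = ps − pb = 124 − 96 = 28.

Required subsidy s = 28 per unit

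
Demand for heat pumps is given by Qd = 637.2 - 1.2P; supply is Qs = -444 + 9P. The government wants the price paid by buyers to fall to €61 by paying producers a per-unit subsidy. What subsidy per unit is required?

Required subsidy s = €51 per unit

At a buyer price of 61, quantity demanded is 637.2 − 1.2·61 = 564.
Sellers supply 564 only when they receive Ps with -444 + 9·Ps = 564, i.e. Ps = 112.
s = Ps − Pb = 112 − 61 = 51.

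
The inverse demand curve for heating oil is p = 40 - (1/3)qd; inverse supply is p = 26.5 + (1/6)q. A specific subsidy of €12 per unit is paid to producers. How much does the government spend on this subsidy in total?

Government cost = €612

Pre-subsidy: 40 - (1/3)q = 26.5 + (1/6)q gives q* = 27 and p* = 31.
With the subsidy, sellers receive ps = pb + 12 for each unit, where pb is the price buyers pay.
On the curves, pb = 40 - (1/3)q and ps = 26.5 + (1/6)q; the wedge ps − pb = 12 gives 26.5 + (1/6)q − (40 - (1/3)q) = 12, so q' = 51.
Then pb = 40 − (1/3)·51 = 23 and ps = 26.5 + (1/6)·51 = 35.
Government outlay = subsidy × quantity = 12 × 51 = 612.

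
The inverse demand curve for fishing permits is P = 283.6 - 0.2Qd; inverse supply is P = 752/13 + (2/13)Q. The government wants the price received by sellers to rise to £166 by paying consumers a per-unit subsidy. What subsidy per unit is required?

Required subsidy s = £23 per unit

At a seller price of 166, quantity supplied is -376 + 6.5·166 = 703.
Buyers absorb 703 only when they pay Pb = 283.6 − 0.2·703 = 143.
s = Ps − Pb = 166 − 143 = 23.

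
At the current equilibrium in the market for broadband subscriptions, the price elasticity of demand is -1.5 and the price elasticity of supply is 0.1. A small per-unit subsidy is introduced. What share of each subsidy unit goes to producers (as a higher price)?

Producer share = 0.9375

For a small subsidy around the equilibrium, the benefit split depends on the relative slopes, which at a point are proportional to the elasticities.
Buyer share = εs/(εs + |εd|) = 0.1/(0.1 + 1.5) = 0.0625; seller share = |εd|/(εs + |εd|) = 0.9375.
So producers capture 0.9375 of the subsidy.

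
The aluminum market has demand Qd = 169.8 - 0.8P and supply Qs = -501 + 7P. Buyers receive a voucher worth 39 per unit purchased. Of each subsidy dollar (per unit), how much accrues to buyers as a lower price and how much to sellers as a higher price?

Buyers gain 35 per unit; sellers gain 4 per unit

Pre-subsidy: 169.8 - 0.8P = -501 + 7P gives P* = 86, Q* = 101.
With the rebate, buyers effectively pay Pb = Ps − 39, where Ps is the price sellers receive.
Demand in terms of Ps becomes Qd = 169.8 − 0.8(Ps − 39) = 201 - 0.8Ps. Setting this equal to supply: 201 - 0.8Ps = -501 + 7Ps, so Ps = 90.
Buyers pay Pb = 90 − 39 = 51; Q' = -501 + 7·90 = 129.
Buyers' price falls by P* − Pb = 86 − 51 = 35; sellers' price rises by Ps − P* = 90 − 86 = 4.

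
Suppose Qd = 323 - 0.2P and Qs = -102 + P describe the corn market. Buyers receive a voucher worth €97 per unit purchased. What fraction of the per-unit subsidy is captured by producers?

Pre-subsidy: 323 - 0.2P = -102 + P gives P* = 2125/6, Q* = 1513/6.
With the rebate, buyers effectively pay Pb = Ps − 97, where Ps is the price sellers receive.
Demand in terms of Ps becomes Qd = 323 − 0.2(Ps − 97) = 342.4 - 0.2Ps. Setting this equal to supply: 342.4 - 0.2Ps = -102 + Ps, so Ps = 1111/3.
Buyers pay Pb = 1111/3 − 97 = 820/3; Q' = -102 + 1·(1111/3) = 805/3.
Buyers' price falls by P* − Pb = 2125/6 − 820/3 = 485/6; sellers' price rises by Ps − P* = 1111/3 − 2125/6 = 97/6.
So producers capture (97/6)/97 = 1/6 of each unit of subsidy.

Producer share = 1/6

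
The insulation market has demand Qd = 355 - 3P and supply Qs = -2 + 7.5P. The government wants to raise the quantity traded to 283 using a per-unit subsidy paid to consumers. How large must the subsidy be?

At Q = 283, invert demand for the buyer price: Pb = (355 − 283)/3 = 24; invert supply for the seller price: Ps = (283 − (-2))/7.5 = 38.
The subsidy must fill the gap: s = Ps − Pb = 38 − 24 = 14.

Required subsidy s = 14 per unit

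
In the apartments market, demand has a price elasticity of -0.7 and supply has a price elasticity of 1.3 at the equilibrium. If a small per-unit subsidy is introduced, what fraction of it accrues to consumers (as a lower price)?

For a small subsidy around the equilibrium, the benefit split depends on the relative slopes, which at a point are proportional to the elasticities.
Buyer share = εs/(εs + |εd|) = 1.3/(1.3 + 0.7) = 0.65; seller share = |εd|/(εs + |εd|) = 0.35.

Consumer share = 0.65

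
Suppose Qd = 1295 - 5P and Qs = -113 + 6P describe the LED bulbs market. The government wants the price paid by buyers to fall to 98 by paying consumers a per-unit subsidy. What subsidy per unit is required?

Required subsidy s = 55 per unit

At a buyer price of 98, quantity demanded is 1295 − 5·98 = 805.
Sellers supply 805 only when they receive Ps with -113 + 6·Ps = 805, i.e. Ps = 153.
s = Ps − Pb = 153 − 98 = 55.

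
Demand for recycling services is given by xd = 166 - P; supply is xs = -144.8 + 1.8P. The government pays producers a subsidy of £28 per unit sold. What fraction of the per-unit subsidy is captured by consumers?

Pre-subsidy: 166 - P = -144.8 + 1.8P gives P* = 111, x* = 55.
With the subsidy, sellers receive Ps = Pb + 28 for each unit, where Pb is the price buyers pay.
Supply in terms of Pb becomes xs = -144.8 + 1.8(Pb + 28) = -94.4 + 1.8Pb. Setting this equal to demand: 166 - Pb = -94.4 + 1.8Pb, so Pb = 93.
Sellers receive Ps = 93 + 28 = 121; x' = 166 − 1·93 = 73.
Buyers' price falls by P* − Pb = 111 − 93 = 18; sellers' price rises by Ps − P* = 121 − 111 = 10.
So consumers capture 18/28 = 9/14 of each unit of subsidy.

Consumer share = 9/14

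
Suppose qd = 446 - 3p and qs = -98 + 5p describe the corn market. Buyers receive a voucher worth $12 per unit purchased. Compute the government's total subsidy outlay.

Government cost = $3174

Pre-subsidy: 446 - 3p = -98 + 5p gives p* = 68, q* = 242.
With the rebate, buyers effectively pay pb = ps − 12, where ps is the price sellers receive.
Demand in terms of ps becomes qd = 446 − 3(ps − 12) = 482 - 3ps. Setting this equal to supply: 482 - 3ps = -98 + 5ps, so ps = 72.5.
Buyers pay pb = 72.5 − 12 = 60.5; q' = -98 + 5·72.5 = 264.5.
Government outlay = subsidy × quantity = 12 × 264.5 = 3174.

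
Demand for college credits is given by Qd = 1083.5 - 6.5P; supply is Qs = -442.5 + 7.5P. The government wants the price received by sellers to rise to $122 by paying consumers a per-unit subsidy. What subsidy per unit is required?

At a seller price of 122, quantity supplied is -442.5 + 7.5·122 = 472.5.
Buyers absorb 472.5 only when they pay Pb with 1083.5 − 6.5·Pb = 472.5, i.e. Pb = 94.
s = Ps − Pb = 122 − 94 = 28.

Required subsidy s = $28 per unit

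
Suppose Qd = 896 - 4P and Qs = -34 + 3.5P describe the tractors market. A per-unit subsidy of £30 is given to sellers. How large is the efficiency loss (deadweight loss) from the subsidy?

Deadweight loss = £840

Pre-subsidy: 896 - 4P = -34 + 3.5P gives P* = 124, Q* = 400.
With the subsidy, sellers receive Ps = Pb + 30 for each unit, where Pb is the price buyers pay.
Supply in terms of Pb becomes Qs = -34 + 3.5(Pb + 30) = 71 + 3.5Pb. Setting this equal to demand: 896 - 4Pb = 71 + 3.5Pb, so Pb = 110.
Sellers receive Ps = 110 + 30 = 140; Q' = 896 − 4·110 = 456.
The subsidy expands output by 456 − 400 = 56 past the efficient level; on those units the gap between marginal cost and willingness to pay runs from 0 up to 30.
DWL = ½ × 30 × 56 = 840.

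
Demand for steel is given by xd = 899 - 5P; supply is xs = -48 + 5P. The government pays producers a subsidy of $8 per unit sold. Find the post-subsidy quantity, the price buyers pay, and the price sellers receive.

Pre-subsidy: 899 - 5P = -48 + 5P gives P* = 94.7, x* = 425.5.
With the subsidy, sellers receive Ps = Pb + 8 for each unit, where Pb is the price buyers pay.
Supply in terms of Pb becomes xs = -48 + 5(Pb + 8) = -8 + 5Pb. Setting this equal to demand: 899 - 5Pb = -8 + 5Pb, so Pb = 90.7.
Sellers receive Ps = 90.7 + 8 = 98.7; x' = 899 − 5·90.7 = 445.5.

x' = 445.5; buyers pay $90.7; sellers receive $98.7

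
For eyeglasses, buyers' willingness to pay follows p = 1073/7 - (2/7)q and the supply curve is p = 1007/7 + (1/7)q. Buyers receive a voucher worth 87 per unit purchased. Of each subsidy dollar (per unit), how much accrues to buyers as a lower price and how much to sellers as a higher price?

Buyers gain 58 per unit; sellers gain 29 per unit

Pre-subsidy: 1073/7 - (2/7)q = 1007/7 + (1/7)q gives q* = 22 and p* = 147.
With the rebate, buyers effectively pay pb = ps − 87, where ps is the price sellers receive.
On the curves, pb = 1073/7 - (2/7)q and ps = 1007/7 + (1/7)q; the wedge ps − pb = 87 gives 1007/7 + (1/7)q − (1073/7 - (2/7)q) = 87, so q' = 225.
Then pb = 1073/7 − (2/7)·225 = 89 and ps = 1007/7 + (1/7)·225 = 176.
Buyers' price falls by p* − pb = 147 − 89 = 58; sellers' price rises by ps − p* = 176 − 147 = 29.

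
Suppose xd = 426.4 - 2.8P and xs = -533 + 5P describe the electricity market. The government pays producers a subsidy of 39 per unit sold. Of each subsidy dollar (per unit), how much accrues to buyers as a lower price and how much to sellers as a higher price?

Pre-subsidy: 426.4 - 2.8P = -533 + 5P gives P* = 123, x* = 82.
With the subsidy, sellers receive Ps = Pb + 39 for each unit, where Pb is the price buyers pay.
Supply in terms of Pb becomes xs = -533 + 5(Pb + 39) = -338 + 5Pb. Setting this equal to demand: 426.4 - 2.8Pb = -338 + 5Pb, so Pb = 98.
Sellers receive Ps = 98 + 39 = 137; x' = 426.4 − 2.8·98 = 152.
Buyers' price falls by P* − Pb = 123 − 98 = 25; sellers' price rises by Ps − P* = 137 − 123 = 14.

Buyers gain 25 per unit; sellers gain 14 per unit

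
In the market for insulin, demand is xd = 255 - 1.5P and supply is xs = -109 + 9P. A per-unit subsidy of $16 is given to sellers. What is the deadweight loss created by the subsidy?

Pre-subsidy: 255 - 1.5P = -109 + 9P gives P* = 104/3, x* = 203.
With the subsidy, sellers receive Ps = Pb + 16 for each unit, where Pb is the price buyers pay.
Supply in terms of Pb becomes xs = -109 + 9(Pb + 16) = 35 + 9Pb. Setting this equal to demand: 255 - 1.5Pb = 35 + 9Pb, so Pb = 440/21.
Sellers receive Ps = 440/21 + 16 = 776/21; x' = 255 − 1.5·(440/21) = 1565/7.
The subsidy expands output by 1565/7 − 203 = 144/7 past the efficient level; on those units the gap between marginal cost and willingness to pay runs from 0 up to 16.
DWL = ½ × 16 × 144/7 = 1152/7.

Deadweight loss = 1152/7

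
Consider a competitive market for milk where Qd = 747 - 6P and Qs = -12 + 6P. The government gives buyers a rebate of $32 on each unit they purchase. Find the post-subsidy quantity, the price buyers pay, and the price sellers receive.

Pre-subsidy: 747 - 6P = -12 + 6P gives P* = 63.25, Q* = 367.5.
With the rebate, buyers effectively pay Pb = Ps − 32, where Ps is the price sellers receive.
Demand in terms of Ps becomes Qd = 747 − 6(Ps − 32) = 939 - 6Ps. Setting this equal to supply: 939 - 6Ps = -12 + 6Ps, so Ps = 79.25.
Buyers pay Pb = 79.25 − 32 = 47.25; Q' = -12 + 6·79.25 = 463.5.

Q' = 463.5; buyers pay $47.25; sellers receive $79.25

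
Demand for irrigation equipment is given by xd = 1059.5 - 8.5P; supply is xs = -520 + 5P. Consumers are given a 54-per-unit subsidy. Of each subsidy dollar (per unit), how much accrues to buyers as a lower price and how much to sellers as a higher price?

Buyers gain 20 per unit; sellers gain 34 per unit

Pre-subsidy: 1059.5 - 8.5P = -520 + 5P gives P* = 117, x* = 65.
With the rebate, buyers effectively pay Pb = Ps − 54, where Ps is the price sellers receive.
Demand in terms of Ps becomes xd = 1059.5 − 8.5(Ps − 54) = 1518.5 - 8.5Ps. Setting this equal to supply: 1518.5 - 8.5Ps = -520 + 5Ps, so Ps = 151.
Buyers pay Pb = 151 − 54 = 97; x' = -520 + 5·151 = 235.
Buyers' price falls by P* − Pb = 117 − 97 = 20; sellers' price rises by Ps − P* = 151 − 117 = 34.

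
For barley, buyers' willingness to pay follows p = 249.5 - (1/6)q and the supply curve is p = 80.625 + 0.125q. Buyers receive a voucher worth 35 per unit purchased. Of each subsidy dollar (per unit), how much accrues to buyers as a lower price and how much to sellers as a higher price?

Pre-subsidy: 249.5 - (1/6)q = 80.625 + 0.125q gives q* = 579 and p* = 153.
With the rebate, buyers effectively pay pb = ps − 35, where ps is the price sellers receive.
On the curves, pb = 249.5 - (1/6)q and ps = 80.625 + 0.125q; the wedge ps − pb = 35 gives 80.625 + 0.125q − (249.5 - (1/6)q) = 35, so q' = 699.
Then pb = 249.5 − (1/6)·699 = 133 and ps = 80.625 + 0.125·699 = 168.
Buyers' price falls by p* − pb = 153 − 133 = 20; sellers' price rises by ps − p* = 168 − 153 = 15.

Buyers gain 20 per unit; sellers gain 15 per unit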